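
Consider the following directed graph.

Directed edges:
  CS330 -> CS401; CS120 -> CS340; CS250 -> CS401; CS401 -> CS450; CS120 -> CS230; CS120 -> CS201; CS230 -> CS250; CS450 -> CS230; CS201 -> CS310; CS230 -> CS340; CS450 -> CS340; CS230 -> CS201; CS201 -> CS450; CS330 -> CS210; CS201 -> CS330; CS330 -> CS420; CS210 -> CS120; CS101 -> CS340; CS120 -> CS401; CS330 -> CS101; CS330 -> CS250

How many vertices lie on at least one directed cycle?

A vertex is on a directed cycle iff it belongs to a strongly connected component of size ≥ 2 (or has a self-loop).
The vertices on cycles are {CS120, CS201, CS210, CS230, CS250, CS330, CS401, CS450} — 8 in total.

8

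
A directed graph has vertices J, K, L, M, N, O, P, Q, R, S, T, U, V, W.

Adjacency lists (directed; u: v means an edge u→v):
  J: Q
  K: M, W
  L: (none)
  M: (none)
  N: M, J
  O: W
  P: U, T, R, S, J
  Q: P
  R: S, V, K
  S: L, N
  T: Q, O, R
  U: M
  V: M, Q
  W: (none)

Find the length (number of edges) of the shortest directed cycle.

For each vertex v, BFS finds the shortest path from v back to v.
The shortest such closed walk is J → Q → P → J, length 3.

3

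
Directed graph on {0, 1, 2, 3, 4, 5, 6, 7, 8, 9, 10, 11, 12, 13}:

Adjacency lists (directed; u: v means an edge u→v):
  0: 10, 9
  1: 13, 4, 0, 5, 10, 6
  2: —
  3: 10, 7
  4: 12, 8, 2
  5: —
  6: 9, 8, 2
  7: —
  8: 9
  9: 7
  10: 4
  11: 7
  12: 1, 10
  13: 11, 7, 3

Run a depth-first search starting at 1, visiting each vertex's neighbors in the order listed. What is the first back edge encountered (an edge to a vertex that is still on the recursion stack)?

12->1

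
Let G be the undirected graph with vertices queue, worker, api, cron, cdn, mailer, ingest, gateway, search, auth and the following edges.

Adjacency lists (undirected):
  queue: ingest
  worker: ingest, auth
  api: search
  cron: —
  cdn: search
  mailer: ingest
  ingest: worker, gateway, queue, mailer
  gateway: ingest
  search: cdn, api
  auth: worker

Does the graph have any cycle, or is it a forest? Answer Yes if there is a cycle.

No

DFS, tracking each vertex's parent; an edge to a visited non-parent vertex closes a cycle.
Start from cdn:
visit cdn (parent –)
  visit search (parent cdn)
    search–cdn: parent, skip
    visit api (parent search)
      api–search: parent, skip
visit queue (parent –)
  visit ingest (parent queue)
    visit worker (parent ingest)
      worker–ingest: parent, skip
      visit auth (parent worker)
        auth–worker: parent, skip
    visit gateway (parent ingest)
      gateway–ingest: parent, skip
    ingest–queue: parent, skip
    visit mailer (parent ingest)
      mailer–ingest: parent, skip
visit cron (parent –)
No non-parent visited neighbor found — the graph is a forest.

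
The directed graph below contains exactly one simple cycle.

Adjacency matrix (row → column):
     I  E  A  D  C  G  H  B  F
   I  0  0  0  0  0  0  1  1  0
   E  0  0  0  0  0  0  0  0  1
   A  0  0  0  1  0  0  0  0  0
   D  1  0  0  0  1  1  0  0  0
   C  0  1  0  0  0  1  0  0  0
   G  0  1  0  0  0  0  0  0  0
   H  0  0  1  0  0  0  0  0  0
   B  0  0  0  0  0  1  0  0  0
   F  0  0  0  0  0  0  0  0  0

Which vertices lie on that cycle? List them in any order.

A, D, H, I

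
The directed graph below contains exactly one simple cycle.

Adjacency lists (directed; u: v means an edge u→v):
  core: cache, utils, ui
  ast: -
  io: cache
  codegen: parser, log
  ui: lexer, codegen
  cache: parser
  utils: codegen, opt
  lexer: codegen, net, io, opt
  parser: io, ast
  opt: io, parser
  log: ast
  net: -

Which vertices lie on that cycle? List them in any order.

io, cache, parser

DFS with gray/black marking from cache:
cache gray
  parser gray
    io gray
      io→cache: cache is gray → back edge
Back edge closes the cycle cache → parser → io → cache; its vertices are {io, cache, parser}.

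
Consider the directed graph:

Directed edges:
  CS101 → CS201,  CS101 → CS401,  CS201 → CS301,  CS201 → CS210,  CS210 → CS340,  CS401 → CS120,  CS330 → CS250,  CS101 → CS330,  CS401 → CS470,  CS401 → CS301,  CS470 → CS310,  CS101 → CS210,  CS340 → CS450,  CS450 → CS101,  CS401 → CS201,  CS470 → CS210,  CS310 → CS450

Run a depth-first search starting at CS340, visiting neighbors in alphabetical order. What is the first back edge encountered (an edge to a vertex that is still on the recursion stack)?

CS210→CS340

DFS from CS340 (visiting neighbors in alphabetical order); mark gray on enter, black on exit:
CS340 gray
  CS450 gray
    CS101 gray
      CS201 gray
        CS210 gray
          CS210→CS340: CS340 is gray → back edge
First back edge: CS210 → CS340.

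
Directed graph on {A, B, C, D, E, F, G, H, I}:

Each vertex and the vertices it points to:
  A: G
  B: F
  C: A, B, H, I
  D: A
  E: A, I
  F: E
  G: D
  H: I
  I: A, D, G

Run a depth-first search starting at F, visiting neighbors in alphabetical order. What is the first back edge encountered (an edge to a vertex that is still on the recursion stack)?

DFS from F (visiting neighbors in alphabetical order); mark gray on enter, black on exit:
F gray
  E gray
    A gray
      G gray
        D gray
          D→A: A is gray → back edge
First back edge: D → A.

D->A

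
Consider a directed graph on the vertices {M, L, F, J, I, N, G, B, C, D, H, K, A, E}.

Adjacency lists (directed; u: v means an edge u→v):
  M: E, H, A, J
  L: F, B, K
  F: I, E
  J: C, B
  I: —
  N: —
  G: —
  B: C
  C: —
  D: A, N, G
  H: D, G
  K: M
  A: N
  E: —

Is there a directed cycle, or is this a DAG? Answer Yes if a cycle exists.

DFS with white/gray/black marking, starting from N:
N gray
N black
M gray
  E gray
  E black
  H gray
    D gray
      A gray
        A→N: N black — skip
      A black
      D→N: N black — skip
      G gray
      G black
    D black
    H→G: G black — skip
  H black
  M→A: A black — skip
  J gray
    C gray
    C black
    B gray
      B→C: C black — skip
    B black
  J black
M black
L gray
  F gray
    I gray
    I black
    F→E: E black — skip
  F black
  L→B: B black — skip
  K gray
    K→M: M black — skip
  K black
L black
Every edge goes to a white or black vertex — no back edge, so the graph is acyclic.

No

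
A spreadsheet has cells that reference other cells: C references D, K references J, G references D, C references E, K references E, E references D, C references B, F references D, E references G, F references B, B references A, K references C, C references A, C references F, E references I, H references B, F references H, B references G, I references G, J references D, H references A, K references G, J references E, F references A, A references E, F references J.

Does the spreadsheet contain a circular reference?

No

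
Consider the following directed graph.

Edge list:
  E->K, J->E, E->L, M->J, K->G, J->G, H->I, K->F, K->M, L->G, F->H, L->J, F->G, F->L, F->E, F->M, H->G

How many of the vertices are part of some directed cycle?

6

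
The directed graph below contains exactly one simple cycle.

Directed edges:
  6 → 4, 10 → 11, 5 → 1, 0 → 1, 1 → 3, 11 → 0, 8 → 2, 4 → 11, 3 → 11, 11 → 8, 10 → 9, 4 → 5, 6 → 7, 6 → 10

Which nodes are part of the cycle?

0, 1, 3, 11

DFS with gray/black marking from 11:
11 gray
  8 gray
    2 gray
    2 black
  8 black
  0 gray
    1 gray
      3 gray
        3→11: 11 is gray → back edge
Back edge closes the cycle 11 → 0 → 1 → 3 → 11; its vertices are {0, 1, 3, 11}.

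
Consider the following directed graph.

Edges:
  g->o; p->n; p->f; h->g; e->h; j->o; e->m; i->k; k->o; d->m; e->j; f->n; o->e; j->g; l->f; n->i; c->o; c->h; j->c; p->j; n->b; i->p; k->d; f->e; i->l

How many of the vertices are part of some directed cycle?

11

A vertex is on a directed cycle iff it belongs to a strongly connected component of size ≥ 2 (or has a self-loop).
The vertices on cycles are {c, e, f, g, h, i, j, l, n, o, p} — 11 in total.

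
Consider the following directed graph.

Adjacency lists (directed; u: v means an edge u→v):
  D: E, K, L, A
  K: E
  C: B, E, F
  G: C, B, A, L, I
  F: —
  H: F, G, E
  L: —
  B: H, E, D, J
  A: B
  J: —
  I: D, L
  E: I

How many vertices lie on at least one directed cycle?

9

A vertex is on a directed cycle iff it belongs to a strongly connected component of size ≥ 2 (or has a self-loop).
The vertices on cycles are {A, B, C, D, E, G, H, I, K} — 9 in total.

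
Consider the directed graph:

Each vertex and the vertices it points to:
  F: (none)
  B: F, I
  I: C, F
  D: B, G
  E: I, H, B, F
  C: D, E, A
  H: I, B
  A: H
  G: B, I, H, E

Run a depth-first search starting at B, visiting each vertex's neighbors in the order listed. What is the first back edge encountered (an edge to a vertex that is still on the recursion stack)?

DFS from B (visiting each vertex's neighbors in the order listed); mark gray on enter, black on exit:
B gray
  F gray
  F black
  I gray
    C gray
      D gray
        D→B: B is gray → back edge
First back edge: D → B.

D->B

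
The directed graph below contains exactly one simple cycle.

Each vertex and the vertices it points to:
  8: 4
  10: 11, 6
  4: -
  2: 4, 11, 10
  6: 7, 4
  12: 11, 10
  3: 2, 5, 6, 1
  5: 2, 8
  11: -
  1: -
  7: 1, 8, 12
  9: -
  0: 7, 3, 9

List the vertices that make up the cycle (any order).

DFS with gray/black marking from 7:
7 gray
  1 gray
  1 black
  8 gray
    4 gray
    4 black
  8 black
  12 gray
    11 gray
    11 black
    10 gray
      10→11: 11 black — skip
      6 gray
        6→7: 7 is gray → back edge
Back edge closes the cycle 7 → 12 → 10 → 6 → 7; its vertices are {6, 7, 10, 12}.

6, 7, 10, 12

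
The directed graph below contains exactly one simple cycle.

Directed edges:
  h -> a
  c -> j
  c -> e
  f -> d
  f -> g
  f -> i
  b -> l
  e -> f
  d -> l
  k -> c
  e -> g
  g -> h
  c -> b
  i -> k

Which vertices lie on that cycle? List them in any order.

c, e, f, i, k

DFS with gray/black marking from c:
c gray
  e gray
    g gray
      h gray
        a gray
        a black
      h black
    g black
    f gray
      f→g: g black — skip
      i gray
        k gray
          k→c: c is gray → back edge
Back edge closes the cycle c → e → f → i → k → c; its vertices are {c, e, f, i, k}.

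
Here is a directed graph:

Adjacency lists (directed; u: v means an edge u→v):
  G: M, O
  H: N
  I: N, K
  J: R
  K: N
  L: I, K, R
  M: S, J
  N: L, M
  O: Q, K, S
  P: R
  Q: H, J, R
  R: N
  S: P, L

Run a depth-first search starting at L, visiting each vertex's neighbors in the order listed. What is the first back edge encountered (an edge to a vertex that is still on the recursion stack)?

DFS from L (visiting each vertex's neighbors in the order listed); mark gray on enter, black on exit:
L gray
  I gray
    N gray
      N→L: L is gray → back edge
First back edge: N → L.

N→L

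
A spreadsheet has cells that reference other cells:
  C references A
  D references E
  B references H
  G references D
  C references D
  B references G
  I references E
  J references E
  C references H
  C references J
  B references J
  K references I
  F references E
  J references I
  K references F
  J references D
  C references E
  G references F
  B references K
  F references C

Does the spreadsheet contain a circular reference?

DFS with white/gray/black marking, starting from F:
F gray
  E gray
  E black
  C gray
    H gray
    H black
    A gray
    A black
    D gray
      D→E: E black — skip
    D black
    J gray
      I gray
        I→E: E black — skip
      I black
      J→E: E black — skip
      J→D: D black — skip
    J black
    C→E: E black — skip
  C black
F black
B gray
  K gray
    K→I: I black — skip
    K→F: F black — skip
  K black
  G gray
    G→D: D black — skip
    G→F: F black — skip
  G black
  B→H: H black — skip
  B→J: J black — skip
B black
Every edge goes to a white or black vertex — no back edge, so the graph is acyclic.

No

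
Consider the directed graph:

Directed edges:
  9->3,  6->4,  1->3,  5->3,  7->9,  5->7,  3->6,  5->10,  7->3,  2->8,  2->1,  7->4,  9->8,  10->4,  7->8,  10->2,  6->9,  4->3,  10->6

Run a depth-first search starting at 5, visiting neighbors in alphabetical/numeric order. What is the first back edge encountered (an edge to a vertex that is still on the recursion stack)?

DFS from 5 (visiting neighbors in alphabetical/numeric order); mark gray on enter, black on exit:
5 gray
  3 gray
    6 gray
      4 gray
        4→3: 3 is gray → back edge
First back edge: 4 → 3.

4→3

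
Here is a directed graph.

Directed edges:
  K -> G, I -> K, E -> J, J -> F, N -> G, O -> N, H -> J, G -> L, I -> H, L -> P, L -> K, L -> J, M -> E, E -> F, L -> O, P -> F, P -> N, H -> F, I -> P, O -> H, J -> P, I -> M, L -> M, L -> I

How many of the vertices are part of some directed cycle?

11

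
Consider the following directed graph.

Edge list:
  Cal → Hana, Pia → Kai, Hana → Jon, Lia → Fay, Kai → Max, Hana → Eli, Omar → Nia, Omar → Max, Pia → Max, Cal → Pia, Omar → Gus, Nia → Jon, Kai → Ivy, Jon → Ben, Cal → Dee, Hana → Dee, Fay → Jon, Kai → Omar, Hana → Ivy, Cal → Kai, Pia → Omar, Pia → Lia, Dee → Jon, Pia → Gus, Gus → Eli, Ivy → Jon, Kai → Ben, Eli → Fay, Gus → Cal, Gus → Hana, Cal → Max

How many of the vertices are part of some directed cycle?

5

A vertex is on a directed cycle iff it belongs to a strongly connected component of size ≥ 2 (or has a self-loop).
The vertices on cycles are {Cal, Gus, Kai, Pia, Omar} — 5 in total.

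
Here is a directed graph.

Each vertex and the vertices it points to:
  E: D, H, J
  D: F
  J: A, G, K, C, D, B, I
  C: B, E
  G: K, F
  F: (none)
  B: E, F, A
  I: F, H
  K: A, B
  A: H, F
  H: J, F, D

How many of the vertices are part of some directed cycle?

9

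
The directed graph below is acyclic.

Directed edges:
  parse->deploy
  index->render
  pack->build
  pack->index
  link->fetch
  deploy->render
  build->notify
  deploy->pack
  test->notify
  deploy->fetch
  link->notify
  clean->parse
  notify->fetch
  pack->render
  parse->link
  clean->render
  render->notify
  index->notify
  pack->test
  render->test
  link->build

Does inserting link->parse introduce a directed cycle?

Yes

Adding link→parse creates a cycle iff parse can already reach link.
Path from parse: parse → link.
So parse → … → link → parse is a cycle.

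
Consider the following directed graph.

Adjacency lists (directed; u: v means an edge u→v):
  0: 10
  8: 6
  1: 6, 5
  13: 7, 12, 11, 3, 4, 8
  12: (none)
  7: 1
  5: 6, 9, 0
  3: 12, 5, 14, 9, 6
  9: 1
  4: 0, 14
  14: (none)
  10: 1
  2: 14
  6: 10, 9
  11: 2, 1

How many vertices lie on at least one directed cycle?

6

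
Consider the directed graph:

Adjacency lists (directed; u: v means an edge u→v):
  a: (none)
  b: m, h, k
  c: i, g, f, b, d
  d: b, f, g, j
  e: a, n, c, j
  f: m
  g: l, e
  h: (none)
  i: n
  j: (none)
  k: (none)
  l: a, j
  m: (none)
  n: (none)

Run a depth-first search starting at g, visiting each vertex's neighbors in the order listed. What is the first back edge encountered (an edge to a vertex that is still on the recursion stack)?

c→g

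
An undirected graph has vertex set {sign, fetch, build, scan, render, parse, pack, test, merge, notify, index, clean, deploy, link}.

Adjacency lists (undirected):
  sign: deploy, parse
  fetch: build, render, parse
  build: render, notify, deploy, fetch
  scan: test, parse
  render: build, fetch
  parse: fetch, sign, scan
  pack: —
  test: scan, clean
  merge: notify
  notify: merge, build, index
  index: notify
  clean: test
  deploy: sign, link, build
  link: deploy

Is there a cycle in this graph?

Yes

DFS, tracking each vertex's parent; an edge to a visited non-parent vertex closes a cycle.
Start from clean:
visit clean (parent –)
  visit test (parent clean)
    visit scan (parent test)
      scan–test: parent, skip
      visit parse (parent scan)
        visit fetch (parent parse)
          visit build (parent fetch)
            visit render (parent build)
              render–build: parent, skip
              render–fetch: fetch visited and ≠ parent → cycle
Cycle: fetch – build – render – fetch.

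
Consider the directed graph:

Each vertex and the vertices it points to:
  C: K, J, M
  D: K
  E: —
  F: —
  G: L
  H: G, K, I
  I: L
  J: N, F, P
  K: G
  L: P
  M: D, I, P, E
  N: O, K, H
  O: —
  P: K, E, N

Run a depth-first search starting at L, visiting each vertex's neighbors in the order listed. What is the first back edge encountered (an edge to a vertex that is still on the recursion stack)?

G→L

DFS from L (visiting each vertex's neighbors in the order listed); mark gray on enter, black on exit:
L gray
  P gray
    K gray
      G gray
        G→L: L is gray → back edge
First back edge: G → L.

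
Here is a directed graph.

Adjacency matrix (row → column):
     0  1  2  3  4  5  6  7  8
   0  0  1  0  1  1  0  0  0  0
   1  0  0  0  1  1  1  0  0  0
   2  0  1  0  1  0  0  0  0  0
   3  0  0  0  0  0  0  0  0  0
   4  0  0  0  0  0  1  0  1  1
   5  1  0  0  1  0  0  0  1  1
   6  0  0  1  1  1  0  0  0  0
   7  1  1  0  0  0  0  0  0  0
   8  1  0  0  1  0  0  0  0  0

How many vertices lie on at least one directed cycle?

A vertex is on a directed cycle iff it belongs to a strongly connected component of size ≥ 2 (or has a self-loop).
The vertices on cycles are {0, 1, 4, 5, 7, 8} — 6 in total.

6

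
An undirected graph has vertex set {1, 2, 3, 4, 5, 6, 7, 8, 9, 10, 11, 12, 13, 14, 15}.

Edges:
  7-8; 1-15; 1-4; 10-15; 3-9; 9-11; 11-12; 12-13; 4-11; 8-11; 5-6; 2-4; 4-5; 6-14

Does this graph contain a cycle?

DFS, tracking each vertex's parent; an edge to a visited non-parent vertex closes a cycle.
Start from 9:
visit 9 (parent –)
  visit 11 (parent 9)
    visit 12 (parent 11)
      visit 13 (parent 12)
        13–12: parent, skip
      12–11: parent, skip
    11–9: parent, skip
    visit 4 (parent 11)
      visit 5 (parent 4)
        visit 6 (parent 5)
          visit 14 (parent 6)
            14–6: parent, skip
          6–5: parent, skip
        5–4: parent, skip
      visit 2 (parent 4)
        2–4: parent, skip
      visit 1 (parent 4)
        visit 15 (parent 1)
          visit 10 (parent 15)
            10–15: parent, skip
          15–1: parent, skip
        1–4: parent, skip
      4–11: parent, skip
    visit 8 (parent 11)
      8–11: parent, skip
      visit 7 (parent 8)
        7–8: parent, skip
  visit 3 (parent 9)
    3–9: parent, skip
No non-parent visited neighbor found — the graph is a forest.

No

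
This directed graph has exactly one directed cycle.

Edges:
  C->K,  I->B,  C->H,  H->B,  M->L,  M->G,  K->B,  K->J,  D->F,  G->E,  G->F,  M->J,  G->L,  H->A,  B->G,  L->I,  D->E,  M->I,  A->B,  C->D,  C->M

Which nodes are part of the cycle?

B, G, I, L

DFS with gray/black marking from G:
G gray
  L gray
    I gray
      B gray
        B→G: G is gray → back edge
Back edge closes the cycle G → L → I → B → G; its vertices are {B, G, I, L}.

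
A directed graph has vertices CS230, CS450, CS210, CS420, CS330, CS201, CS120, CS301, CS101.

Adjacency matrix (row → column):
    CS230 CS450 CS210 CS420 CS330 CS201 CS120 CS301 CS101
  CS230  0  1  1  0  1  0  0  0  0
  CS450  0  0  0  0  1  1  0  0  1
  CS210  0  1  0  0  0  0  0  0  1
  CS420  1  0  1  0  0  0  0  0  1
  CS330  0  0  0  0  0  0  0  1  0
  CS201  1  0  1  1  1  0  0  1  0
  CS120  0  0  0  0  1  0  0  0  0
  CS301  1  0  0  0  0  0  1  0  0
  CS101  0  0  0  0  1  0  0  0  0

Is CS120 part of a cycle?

Yes

CS120 is on a cycle iff CS120 can reach itself via ≥1 edge.
CS120 → CS330 → CS301 → CS120 — yes.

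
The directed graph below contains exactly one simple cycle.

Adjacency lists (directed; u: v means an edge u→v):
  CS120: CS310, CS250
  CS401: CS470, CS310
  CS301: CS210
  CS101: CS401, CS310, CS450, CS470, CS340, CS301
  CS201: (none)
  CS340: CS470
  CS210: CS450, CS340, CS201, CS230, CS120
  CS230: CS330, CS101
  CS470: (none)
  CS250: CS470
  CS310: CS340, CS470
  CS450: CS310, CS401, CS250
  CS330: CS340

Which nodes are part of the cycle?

CS101, CS210, CS230, CS301

DFS with gray/black marking from CS210:
CS210 gray
  CS450 gray
    CS310 gray
      CS340 gray
        CS470 gray
        CS470 black
      CS340 black
      CS310→CS470: CS470 black — skip
    CS310 black
    CS401 gray
      CS401→CS470: CS470 black — skip
      CS401→CS310: CS310 black — skip
    CS401 black
    CS250 gray
      CS250→CS470: CS470 black — skip
    CS250 black
  CS450 black
  CS210→CS340: CS340 black — skip
  CS201 gray
  CS201 black
  CS230 gray
    CS330 gray
      CS330→CS340: CS340 black — skip
    CS330 black
    CS101 gray
      CS101→CS401: CS401 black — skip
      CS101→CS310: CS310 black — skip
      CS101→CS450: CS450 black — skip
      CS101→CS470: CS470 black — skip
      CS101→CS340: CS340 black — skip
      CS301 gray
        CS301→CS210: CS210 is gray → back edge
Back edge closes the cycle CS210 → CS230 → CS101 → CS301 → CS210; its vertices are {CS101, CS210, CS230, CS301}.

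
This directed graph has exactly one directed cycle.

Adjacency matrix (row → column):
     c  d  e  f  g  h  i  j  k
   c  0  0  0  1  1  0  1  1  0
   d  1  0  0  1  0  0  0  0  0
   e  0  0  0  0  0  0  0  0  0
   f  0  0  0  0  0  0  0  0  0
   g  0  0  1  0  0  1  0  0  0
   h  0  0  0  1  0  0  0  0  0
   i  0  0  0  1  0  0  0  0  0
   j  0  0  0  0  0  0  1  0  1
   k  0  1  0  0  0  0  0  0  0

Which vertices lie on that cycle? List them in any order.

c, d, j, k

DFS with gray/black marking from c:
c gray
  j gray
    k gray
      d gray
        d→c: c is gray → back edge
Back edge closes the cycle c → j → k → d → c; its vertices are {c, d, j, k}.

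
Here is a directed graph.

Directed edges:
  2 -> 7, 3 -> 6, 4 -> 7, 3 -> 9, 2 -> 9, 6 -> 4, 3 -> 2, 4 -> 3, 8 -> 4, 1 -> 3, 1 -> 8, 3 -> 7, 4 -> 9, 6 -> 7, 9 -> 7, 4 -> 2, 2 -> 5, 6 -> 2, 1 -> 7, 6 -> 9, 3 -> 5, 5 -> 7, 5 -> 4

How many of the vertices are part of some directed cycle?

5

A vertex is on a directed cycle iff it belongs to a strongly connected component of size ≥ 2 (or has a self-loop).
The vertices on cycles are {2, 3, 4, 5, 6} — 5 in total.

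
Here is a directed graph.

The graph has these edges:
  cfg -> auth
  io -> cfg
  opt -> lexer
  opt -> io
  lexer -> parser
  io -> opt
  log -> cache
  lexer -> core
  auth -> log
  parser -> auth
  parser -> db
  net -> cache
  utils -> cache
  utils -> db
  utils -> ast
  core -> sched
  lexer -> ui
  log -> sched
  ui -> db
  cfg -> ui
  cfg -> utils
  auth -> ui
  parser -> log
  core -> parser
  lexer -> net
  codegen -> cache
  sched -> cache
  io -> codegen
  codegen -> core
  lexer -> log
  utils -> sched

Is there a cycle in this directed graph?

Yes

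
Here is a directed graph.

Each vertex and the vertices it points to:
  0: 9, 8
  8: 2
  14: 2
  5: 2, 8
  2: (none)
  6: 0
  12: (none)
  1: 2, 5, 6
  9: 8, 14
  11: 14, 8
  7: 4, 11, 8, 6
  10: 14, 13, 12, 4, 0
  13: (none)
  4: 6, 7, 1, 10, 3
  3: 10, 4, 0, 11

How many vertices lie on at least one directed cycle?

4

A vertex is on a directed cycle iff it belongs to a strongly connected component of size ≥ 2 (or has a self-loop).
The vertices on cycles are {3, 4, 7, 10} — 4 in total.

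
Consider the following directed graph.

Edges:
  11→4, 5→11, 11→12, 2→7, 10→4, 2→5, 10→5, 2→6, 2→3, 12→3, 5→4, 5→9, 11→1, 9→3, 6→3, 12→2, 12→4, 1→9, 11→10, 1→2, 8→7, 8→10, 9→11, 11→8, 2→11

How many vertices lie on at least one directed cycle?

8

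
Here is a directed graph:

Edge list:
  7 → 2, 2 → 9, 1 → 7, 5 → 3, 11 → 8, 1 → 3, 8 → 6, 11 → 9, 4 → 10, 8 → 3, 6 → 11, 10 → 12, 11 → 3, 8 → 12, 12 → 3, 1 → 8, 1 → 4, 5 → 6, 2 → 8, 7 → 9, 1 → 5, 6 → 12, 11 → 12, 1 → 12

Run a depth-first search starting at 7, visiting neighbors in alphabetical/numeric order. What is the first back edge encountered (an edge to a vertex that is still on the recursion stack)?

11->8

DFS from 7 (visiting neighbors in alphabetical/numeric order); mark gray on enter, black on exit:
7 gray
  2 gray
    8 gray
      3 gray
      3 black
      6 gray
        11 gray
          11→3: 3 black — skip
          11→8: 8 is gray → back edge
First back edge: 11 → 8.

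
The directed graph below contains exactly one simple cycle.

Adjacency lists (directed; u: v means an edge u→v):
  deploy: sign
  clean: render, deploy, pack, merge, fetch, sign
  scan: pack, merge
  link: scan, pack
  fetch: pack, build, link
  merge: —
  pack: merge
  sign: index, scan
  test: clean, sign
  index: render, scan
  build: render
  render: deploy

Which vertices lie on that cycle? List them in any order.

sign, index, deploy, render

DFS with gray/black marking from deploy:
deploy gray
  sign gray
    index gray
      render gray
        render→deploy: deploy is gray → back edge
Back edge closes the cycle deploy → sign → index → render → deploy; its vertices are {sign, index, deploy, render}.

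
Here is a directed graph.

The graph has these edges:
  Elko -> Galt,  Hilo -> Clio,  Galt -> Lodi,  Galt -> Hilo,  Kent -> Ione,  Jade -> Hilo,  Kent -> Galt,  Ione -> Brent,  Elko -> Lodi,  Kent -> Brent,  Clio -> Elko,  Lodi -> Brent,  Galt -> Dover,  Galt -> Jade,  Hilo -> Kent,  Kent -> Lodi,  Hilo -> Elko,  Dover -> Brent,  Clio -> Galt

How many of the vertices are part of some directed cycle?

6

A vertex is on a directed cycle iff it belongs to a strongly connected component of size ≥ 2 (or has a self-loop).
The vertices on cycles are {Clio, Elko, Galt, Hilo, Jade, Kent} — 6 in total.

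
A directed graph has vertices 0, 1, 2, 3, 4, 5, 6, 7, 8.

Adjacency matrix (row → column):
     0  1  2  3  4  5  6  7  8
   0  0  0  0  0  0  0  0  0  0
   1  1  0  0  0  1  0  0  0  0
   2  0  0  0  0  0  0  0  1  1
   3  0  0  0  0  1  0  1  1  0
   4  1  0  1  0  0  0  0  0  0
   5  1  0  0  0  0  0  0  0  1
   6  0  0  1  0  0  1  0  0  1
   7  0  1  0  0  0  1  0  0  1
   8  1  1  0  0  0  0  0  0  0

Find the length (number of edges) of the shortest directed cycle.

4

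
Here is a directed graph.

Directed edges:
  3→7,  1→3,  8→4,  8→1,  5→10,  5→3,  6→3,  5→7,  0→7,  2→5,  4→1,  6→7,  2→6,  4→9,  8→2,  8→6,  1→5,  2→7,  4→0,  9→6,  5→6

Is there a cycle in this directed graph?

No

DFS with white/gray/black marking, starting from 7:
7 gray
7 black
0 gray
  0→7: 7 black — skip
0 black
1 gray
  3 gray
    3→7: 7 black — skip
  3 black
  5 gray
    10 gray
    10 black
    5→3: 3 black — skip
    6 gray
      6→3: 3 black — skip
      6→7: 7 black — skip
    6 black
    5→7: 7 black — skip
  5 black
1 black
2 gray
  2→5: 5 black — skip
  2→7: 7 black — skip
  2→6: 6 black — skip
2 black
4 gray
  4→1: 1 black — skip
  9 gray
    9→6: 6 black — skip
  9 black
  4→0: 0 black — skip
4 black
8 gray
  8→6: 6 black — skip
  8→2: 2 black — skip
  8→4: 4 black — skip
  8→1: 1 black — skip
8 black
Every edge goes to a white or black vertex — no back edge, so the graph is acyclic.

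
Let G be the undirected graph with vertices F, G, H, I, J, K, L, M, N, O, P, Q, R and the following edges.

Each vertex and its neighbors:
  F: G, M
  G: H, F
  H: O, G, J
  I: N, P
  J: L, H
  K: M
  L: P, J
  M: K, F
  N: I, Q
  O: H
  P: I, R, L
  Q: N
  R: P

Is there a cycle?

No

DFS, tracking each vertex's parent; an edge to a visited non-parent vertex closes a cycle.
Start from I:
visit I (parent –)
  visit N (parent I)
    N–I: parent, skip
    visit Q (parent N)
      Q–N: parent, skip
  visit P (parent I)
    P–I: parent, skip
    visit R (parent P)
      R–P: parent, skip
    visit L (parent P)
      L–P: parent, skip
      visit J (parent L)
        J–L: parent, skip
        visit H (parent J)
          visit O (parent H)
            O–H: parent, skip
          visit G (parent H)
            G–H: parent, skip
            visit F (parent G)
              F–G: parent, skip
              visit M (parent F)
                visit K (parent M)
                  K–M: parent, skip
                M–F: parent, skip
          H–J: parent, skip
No non-parent visited neighbor found — the graph is a forest.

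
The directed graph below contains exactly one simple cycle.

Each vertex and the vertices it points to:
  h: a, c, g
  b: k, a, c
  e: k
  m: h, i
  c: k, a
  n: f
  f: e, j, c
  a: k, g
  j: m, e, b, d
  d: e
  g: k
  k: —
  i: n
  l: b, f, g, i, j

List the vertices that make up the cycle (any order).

f, i, j, m, n

DFS with gray/black marking from f:
f gray
  e gray
    k gray
    k black
  e black
  j gray
    m gray
      h gray
        a gray
          a→k: k black — skip
          g gray
            g→k: k black — skip
          g black
        a black
        c gray
          c→k: k black — skip
          c→a: a black — skip
        c black
        h→g: g black — skip
      h black
      i gray
        n gray
          n→f: f is gray → back edge
Back edge closes the cycle f → j → m → i → n → f; its vertices are {f, i, j, m, n}.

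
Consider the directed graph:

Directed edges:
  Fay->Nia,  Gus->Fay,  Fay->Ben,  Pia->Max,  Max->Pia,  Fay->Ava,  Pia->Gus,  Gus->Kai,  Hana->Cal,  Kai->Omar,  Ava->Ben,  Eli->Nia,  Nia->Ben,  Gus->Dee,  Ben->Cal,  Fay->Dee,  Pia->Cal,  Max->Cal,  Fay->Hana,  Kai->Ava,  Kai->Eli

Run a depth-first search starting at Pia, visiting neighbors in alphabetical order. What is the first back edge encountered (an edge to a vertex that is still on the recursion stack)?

Max→Pia

DFS from Pia (visiting neighbors in alphabetical order); mark gray on enter, black on exit:
Pia gray
  Cal gray
  Cal black
  Gus gray
    Dee gray
    Dee black
    Fay gray
      Ava gray
        Ben gray
          Ben→Cal: Cal black — skip
        Ben black
      Ava black
      Fay→Ben: Ben black — skip
      Fay→Dee: Dee black — skip
      Hana gray
        Hana→Cal: Cal black — skip
      Hana black
      Nia gray
        Nia→Ben: Ben black — skip
      Nia black
    Fay black
    Kai gray
      Kai→Ava: Ava black — skip
      Eli gray
        Eli→Nia: Nia black — skip
      Eli black
      Omar gray
      Omar black
    Kai black
  Gus black
  Max gray
    Max→Cal: Cal black — skip
    Max→Pia: Pia is gray → back edge
First back edge: Max → Pia.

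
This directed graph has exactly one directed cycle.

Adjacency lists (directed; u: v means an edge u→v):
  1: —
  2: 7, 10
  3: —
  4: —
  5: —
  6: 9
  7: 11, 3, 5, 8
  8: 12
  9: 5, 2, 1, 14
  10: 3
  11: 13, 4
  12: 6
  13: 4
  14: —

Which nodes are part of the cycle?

2, 6, 7, 8, 9, 12

DFS with gray/black marking from 9:
9 gray
  5 gray
  5 black
  2 gray
    7 gray
      11 gray
        13 gray
          4 gray
          4 black
        13 black
        11→4: 4 black — skip
      11 black
      3 gray
      3 black
      7→5: 5 black — skip
      8 gray
        12 gray
          6 gray
            6→9: 9 is gray → back edge
Back edge closes the cycle 9 → 2 → 7 → 8 → 12 → 6 → 9; its vertices are {2, 6, 7, 8, 9, 12}.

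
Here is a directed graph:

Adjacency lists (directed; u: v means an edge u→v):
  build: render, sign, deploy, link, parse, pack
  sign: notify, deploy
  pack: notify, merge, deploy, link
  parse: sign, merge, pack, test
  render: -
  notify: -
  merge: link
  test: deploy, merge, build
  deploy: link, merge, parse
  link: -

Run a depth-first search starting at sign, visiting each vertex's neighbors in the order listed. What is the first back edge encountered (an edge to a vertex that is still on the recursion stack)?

parse→sign

DFS from sign (visiting each vertex's neighbors in the order listed); mark gray on enter, black on exit:
sign gray
  notify gray
  notify black
  deploy gray
    link gray
    link black
    merge gray
      merge→link: link black — skip
    merge black
    parse gray
      parse→sign: sign is gray → back edge
First back edge: parse → sign.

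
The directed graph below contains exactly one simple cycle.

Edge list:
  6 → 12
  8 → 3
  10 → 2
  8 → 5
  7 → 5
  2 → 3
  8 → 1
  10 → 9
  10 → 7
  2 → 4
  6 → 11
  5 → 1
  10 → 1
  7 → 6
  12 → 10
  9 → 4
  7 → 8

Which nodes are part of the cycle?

6, 7, 10, 12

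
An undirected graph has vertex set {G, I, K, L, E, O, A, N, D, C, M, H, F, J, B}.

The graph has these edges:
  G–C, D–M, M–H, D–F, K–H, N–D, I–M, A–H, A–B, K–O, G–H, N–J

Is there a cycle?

No

DFS, tracking each vertex's parent; an edge to a visited non-parent vertex closes a cycle.
Start from O:
visit O (parent –)
  visit K (parent O)
    K–O: parent, skip
    visit H (parent K)
      visit M (parent H)
        M–H: parent, skip
        visit I (parent M)
          I–M: parent, skip
        visit D (parent M)
          visit N (parent D)
            visit J (parent N)
              J–N: parent, skip
            N–D: parent, skip
          D–M: parent, skip
          visit F (parent D)
            F–D: parent, skip
      H–K: parent, skip
      visit G (parent H)
        visit C (parent G)
          C–G: parent, skip
        G–H: parent, skip
      visit A (parent H)
        A–H: parent, skip
        visit B (parent A)
          B–A: parent, skip
visit L (parent –)
visit E (parent –)
No non-parent visited neighbor found — the graph is a forest.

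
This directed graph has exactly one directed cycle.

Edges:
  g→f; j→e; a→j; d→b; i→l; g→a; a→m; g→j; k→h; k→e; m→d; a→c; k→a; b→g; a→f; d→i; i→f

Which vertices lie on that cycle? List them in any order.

DFS with gray/black marking from a:
a gray
  f gray
  f black
  j gray
    e gray
    e black
  j black
  c gray
  c black
  m gray
    d gray
      i gray
        l gray
        l black
        i→f: f black — skip
      i black
      b gray
        g gray
          g→a: a is gray → back edge
Back edge closes the cycle a → m → d → b → g → a; its vertices are {a, b, d, g, m}.

a, b, d, g, m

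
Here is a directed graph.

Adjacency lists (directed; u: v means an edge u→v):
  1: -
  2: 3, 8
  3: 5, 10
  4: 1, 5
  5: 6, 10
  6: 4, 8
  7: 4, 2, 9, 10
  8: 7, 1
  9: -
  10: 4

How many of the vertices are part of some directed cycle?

8

A vertex is on a directed cycle iff it belongs to a strongly connected component of size ≥ 2 (or has a self-loop).
The vertices on cycles are {2, 3, 4, 5, 6, 7, 8, 10} — 8 in total.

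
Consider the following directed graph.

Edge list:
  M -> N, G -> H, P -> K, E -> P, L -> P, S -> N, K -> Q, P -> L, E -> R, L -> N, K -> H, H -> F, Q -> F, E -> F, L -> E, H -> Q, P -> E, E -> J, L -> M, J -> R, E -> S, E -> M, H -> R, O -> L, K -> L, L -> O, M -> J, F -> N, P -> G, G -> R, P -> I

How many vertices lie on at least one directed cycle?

A vertex is on a directed cycle iff it belongs to a strongly connected component of size ≥ 2 (or has a self-loop).
The vertices on cycles are {E, K, L, O, P} — 5 in total.

5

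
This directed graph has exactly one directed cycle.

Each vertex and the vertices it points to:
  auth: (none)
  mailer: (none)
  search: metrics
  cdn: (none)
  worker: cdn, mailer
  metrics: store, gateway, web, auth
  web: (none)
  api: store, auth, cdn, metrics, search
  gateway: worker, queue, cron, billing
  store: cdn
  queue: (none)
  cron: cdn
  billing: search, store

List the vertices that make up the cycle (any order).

search, billing, gateway, metrics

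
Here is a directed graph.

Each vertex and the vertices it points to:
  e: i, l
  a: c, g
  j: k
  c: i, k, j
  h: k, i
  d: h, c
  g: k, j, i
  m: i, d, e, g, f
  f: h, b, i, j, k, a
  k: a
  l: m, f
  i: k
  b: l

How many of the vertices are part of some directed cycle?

A vertex is on a directed cycle iff it belongs to a strongly connected component of size ≥ 2 (or has a self-loop).
The vertices on cycles are {a, b, c, e, f, g, i, j, k, l, m} — 11 in total.

11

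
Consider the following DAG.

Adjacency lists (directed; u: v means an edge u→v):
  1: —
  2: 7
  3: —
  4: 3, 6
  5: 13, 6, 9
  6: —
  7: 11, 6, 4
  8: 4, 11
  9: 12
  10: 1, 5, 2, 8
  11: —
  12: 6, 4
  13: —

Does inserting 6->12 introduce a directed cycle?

Adding 6→12 creates a cycle iff 12 can already reach 6.
Path from 12: 12 → 6.
So 12 → … → 6 → 12 is a cycle.

Yes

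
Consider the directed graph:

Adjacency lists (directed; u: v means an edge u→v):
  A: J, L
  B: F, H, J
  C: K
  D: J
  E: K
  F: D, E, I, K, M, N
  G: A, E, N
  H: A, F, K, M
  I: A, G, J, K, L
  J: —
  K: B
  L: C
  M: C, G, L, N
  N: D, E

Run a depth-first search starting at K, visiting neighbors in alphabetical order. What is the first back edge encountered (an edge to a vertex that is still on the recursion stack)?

E→K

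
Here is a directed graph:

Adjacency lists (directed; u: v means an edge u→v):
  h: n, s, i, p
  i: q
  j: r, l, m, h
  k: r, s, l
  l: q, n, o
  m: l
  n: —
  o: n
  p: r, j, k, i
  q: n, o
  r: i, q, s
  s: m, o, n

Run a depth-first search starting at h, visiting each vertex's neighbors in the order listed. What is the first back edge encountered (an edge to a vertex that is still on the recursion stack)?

j→h

DFS from h (visiting each vertex's neighbors in the order listed); mark gray on enter, black on exit:
h gray
  n gray
  n black
  s gray
    m gray
      l gray
        q gray
          q→n: n black — skip
          o gray
            o→n: n black — skip
          o black
        q black
        l→n: n black — skip
        l→o: o black — skip
      l black
    m black
    s→o: o black — skip
    s→n: n black — skip
  s black
  i gray
    i→q: q black — skip
  i black
  p gray
    r gray
      r→i: i black — skip
      r→q: q black — skip
      r→s: s black — skip
    r black
    j gray
      j→r: r black — skip
      j→l: l black — skip
      j→m: m black — skip
      j→h: h is gray → back edge
First back edge: j → h.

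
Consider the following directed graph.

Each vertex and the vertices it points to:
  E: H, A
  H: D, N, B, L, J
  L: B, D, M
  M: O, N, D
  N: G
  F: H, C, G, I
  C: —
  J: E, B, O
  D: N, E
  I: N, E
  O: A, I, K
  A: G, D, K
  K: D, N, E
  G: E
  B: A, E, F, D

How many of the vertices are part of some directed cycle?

14

A vertex is on a directed cycle iff it belongs to a strongly connected component of size ≥ 2 (or has a self-loop).
The vertices on cycles are {A, B, D, E, F, G, H, I, J, K, L, M, N, O} — 14 in total.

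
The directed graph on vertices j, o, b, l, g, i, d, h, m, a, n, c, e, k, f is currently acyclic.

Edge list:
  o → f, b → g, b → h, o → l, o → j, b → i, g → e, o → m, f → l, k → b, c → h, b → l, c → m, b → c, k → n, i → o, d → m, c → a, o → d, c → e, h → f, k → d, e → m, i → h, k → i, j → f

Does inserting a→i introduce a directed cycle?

Adding a→i creates a cycle iff i can already reach a.
Explore from i: no path reaches a. The graph stays acyclic.

No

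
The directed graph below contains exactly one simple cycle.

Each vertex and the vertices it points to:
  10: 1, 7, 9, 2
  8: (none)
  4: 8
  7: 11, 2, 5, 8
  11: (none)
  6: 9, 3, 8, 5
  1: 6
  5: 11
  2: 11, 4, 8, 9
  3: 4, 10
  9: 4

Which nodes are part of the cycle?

DFS with gray/black marking from 10:
10 gray
  1 gray
    6 gray
      9 gray
        4 gray
          8 gray
          8 black
        4 black
      9 black
      3 gray
        3→4: 4 black — skip
        3→10: 10 is gray → back edge
Back edge closes the cycle 10 → 1 → 6 → 3 → 10; its vertices are {1, 3, 6, 10}.

1, 3, 6, 10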